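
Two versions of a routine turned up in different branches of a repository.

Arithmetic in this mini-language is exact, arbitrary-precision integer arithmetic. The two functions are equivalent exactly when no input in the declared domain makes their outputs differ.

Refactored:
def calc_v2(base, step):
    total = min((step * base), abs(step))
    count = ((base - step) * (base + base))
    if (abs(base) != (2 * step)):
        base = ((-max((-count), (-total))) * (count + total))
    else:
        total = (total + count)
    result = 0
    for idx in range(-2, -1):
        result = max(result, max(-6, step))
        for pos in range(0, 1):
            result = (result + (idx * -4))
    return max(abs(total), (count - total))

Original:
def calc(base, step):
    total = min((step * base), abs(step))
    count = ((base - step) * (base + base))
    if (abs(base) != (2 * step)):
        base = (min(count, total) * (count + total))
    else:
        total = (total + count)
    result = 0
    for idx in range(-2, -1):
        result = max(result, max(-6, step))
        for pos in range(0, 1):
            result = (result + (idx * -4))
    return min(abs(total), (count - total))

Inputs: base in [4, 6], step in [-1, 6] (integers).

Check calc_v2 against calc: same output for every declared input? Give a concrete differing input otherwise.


Try base=4, step=-1.
calc: total = -4; count = 40; (abs(base) != (2 * step)) -> true; base = -144; result = 0; [idx=-2]; result = 0; [pos=0]; result = 8; return 4
calc_v2: total = -4; count = 40; (abs(base) != (2 * step)) -> true; base = -144; result = 0; [idx=-2]; result = 0; [pos=0]; result = 8; return 44
4 and 44 differ, so these are not the same function on this domain.
verdict: not equivalent; witness: base=4, step=-1


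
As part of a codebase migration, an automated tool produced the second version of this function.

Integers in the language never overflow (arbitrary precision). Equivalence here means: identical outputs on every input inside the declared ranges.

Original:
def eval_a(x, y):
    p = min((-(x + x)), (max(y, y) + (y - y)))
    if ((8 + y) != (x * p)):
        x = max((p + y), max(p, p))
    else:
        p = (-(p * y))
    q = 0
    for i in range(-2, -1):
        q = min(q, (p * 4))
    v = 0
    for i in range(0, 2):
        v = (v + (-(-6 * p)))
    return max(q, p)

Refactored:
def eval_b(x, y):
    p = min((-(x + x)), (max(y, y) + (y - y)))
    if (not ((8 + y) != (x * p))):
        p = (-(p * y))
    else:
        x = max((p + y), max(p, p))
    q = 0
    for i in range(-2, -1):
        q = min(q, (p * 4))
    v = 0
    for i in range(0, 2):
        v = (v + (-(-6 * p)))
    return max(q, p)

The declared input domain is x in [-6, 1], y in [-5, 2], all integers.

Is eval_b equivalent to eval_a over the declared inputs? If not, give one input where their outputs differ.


Changes here: boolean connective usage differs; the full 64-point sweep finds no disagreement.
verdict: equivalent


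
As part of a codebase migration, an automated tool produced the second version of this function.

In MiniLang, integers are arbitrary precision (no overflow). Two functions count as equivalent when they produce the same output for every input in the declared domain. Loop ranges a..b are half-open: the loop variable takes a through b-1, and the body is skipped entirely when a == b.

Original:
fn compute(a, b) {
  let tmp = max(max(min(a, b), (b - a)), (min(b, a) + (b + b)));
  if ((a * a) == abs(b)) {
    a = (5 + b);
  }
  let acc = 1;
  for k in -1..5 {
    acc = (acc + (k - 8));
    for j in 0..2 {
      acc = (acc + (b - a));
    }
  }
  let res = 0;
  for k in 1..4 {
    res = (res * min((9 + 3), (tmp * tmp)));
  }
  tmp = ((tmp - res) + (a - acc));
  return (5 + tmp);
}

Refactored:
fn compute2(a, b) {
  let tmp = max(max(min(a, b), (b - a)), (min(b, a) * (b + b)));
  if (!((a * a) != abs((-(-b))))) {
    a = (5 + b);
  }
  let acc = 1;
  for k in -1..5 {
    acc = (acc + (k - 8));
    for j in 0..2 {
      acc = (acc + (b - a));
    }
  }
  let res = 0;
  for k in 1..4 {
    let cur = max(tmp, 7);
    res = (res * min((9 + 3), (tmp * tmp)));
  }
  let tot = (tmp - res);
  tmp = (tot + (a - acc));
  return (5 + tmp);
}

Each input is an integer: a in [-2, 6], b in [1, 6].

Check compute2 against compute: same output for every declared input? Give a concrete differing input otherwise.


There is a counterexample at a=-2, b=5: -35 on one side, -36 on the other.
compute: tmp := 8 | ((a * a) == abs(b)): false | acc := 1 | iter k=-1: | acc := -8 | iter j=0: | acc := -1 | iter j=1: | acc := 6 | iter k=0: | acc := -2 | iter j=0: | acc := 5 | iter j=1: | acc := 12 | iter k=1: | acc := 5 | iter j=0: | acc := 12 | iter j=1: | acc := 19 | iter k=2: | acc := 13 | iter j=0: | acc := 20 | iter j=1: | acc := 27 | iter k=3: | acc := 22 | iter j=0: | acc := 29 | iter j=1: | acc := 36 | iter k=4: | acc := 32 | iter j=0: | acc := 39 | iter j=1: | acc := 46 | res := 0 | iter k=1: | res := 0 | iter k=2: | res := 0 | iter k=3: | res := 0 | tmp := -40 | result -35
compute2: tmp := 7 | (!((a * a) != abs((-(-b))))): false | acc := 1 | iter k=-1: | acc := -8 | iter j=0: | acc := -1 | iter j=1: | acc := 6 | iter k=0: | acc := -2 | iter j=0: | acc := 5 | iter j=1: | acc := 12 | iter k=1: | acc := 5 | iter j=0: | acc := 12 | iter j=1: | acc := 19 | iter k=2: | acc := 13 | iter j=0: | acc := 20 | iter j=1: | acc := 27 | iter k=3: | acc := 22 | iter j=0: | acc := 29 | iter j=1: | acc := 36 | iter k=4: | acc := 32 | iter j=0: | acc := 39 | iter j=1: | acc := 46 | res := 0 | iter k=1: | cur := 7 | res := 0 | iter k=2: | cur := 7 | res := 0 | iter k=3: | cur := 7 | res := 0 | tot := 7 | tmp := -41 | result -36
verdict: not equivalent; witness: a=-2, b=5


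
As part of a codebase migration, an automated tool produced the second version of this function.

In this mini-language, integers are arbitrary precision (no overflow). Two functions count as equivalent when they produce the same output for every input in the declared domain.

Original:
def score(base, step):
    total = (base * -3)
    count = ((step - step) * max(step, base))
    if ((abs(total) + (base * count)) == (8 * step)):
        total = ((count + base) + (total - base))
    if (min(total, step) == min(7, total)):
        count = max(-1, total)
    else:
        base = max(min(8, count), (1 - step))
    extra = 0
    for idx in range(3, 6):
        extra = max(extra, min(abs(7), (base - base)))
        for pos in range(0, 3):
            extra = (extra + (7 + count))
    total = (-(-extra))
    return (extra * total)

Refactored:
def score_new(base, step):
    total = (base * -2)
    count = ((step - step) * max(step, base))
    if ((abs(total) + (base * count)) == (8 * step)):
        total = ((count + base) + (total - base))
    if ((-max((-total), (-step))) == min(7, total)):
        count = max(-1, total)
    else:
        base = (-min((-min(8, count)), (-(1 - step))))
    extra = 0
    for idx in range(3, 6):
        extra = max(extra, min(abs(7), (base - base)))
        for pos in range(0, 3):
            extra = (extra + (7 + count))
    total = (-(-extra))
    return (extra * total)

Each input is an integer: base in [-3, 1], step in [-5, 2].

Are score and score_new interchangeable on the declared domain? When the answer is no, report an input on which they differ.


These are not equivalent — on base=-1, step=2 the outputs split (3969 vs 6561).
score: total = 3; count = 0; ((abs(total) + (base * count)) == (8 * step)) -> false; (min(total, step) == min(7, total)) -> false; base = 0; extra = 0; [idx=3]; extra = 0; [pos=0]; extra = 7; [pos=1]; extra = 14; [pos=2]; extra = 21; [idx=4]; extra = 21; [pos=0]; extra = 28; [pos=1]; extra = 35; [pos=2]; extra = 42; [idx=5]; extra = 42; [pos=0]; extra = 49; [pos=1]; extra = 56; [pos=2]; extra = 63; total = 63; return 3969
score_new: total = 2; count = 0; ((abs(total) + (base * count)) == (8 * step)) -> false; ((-max((-total), (-step))) == min(7, total)) -> true; count = 2; extra = 0; [idx=3]; extra = 0; [pos=0]; extra = 9; [pos=1]; extra = 18; [pos=2]; extra = 27; [idx=4]; extra = 27; [pos=0]; extra = 36; [pos=1]; extra = 45; [pos=2]; extra = 54; [idx=5]; extra = 54; [pos=0]; extra = 63; [pos=1]; extra = 72; [pos=2]; extra = 81; total = 81; return 6561
verdict: not equivalent; witness: base=-1, step=2


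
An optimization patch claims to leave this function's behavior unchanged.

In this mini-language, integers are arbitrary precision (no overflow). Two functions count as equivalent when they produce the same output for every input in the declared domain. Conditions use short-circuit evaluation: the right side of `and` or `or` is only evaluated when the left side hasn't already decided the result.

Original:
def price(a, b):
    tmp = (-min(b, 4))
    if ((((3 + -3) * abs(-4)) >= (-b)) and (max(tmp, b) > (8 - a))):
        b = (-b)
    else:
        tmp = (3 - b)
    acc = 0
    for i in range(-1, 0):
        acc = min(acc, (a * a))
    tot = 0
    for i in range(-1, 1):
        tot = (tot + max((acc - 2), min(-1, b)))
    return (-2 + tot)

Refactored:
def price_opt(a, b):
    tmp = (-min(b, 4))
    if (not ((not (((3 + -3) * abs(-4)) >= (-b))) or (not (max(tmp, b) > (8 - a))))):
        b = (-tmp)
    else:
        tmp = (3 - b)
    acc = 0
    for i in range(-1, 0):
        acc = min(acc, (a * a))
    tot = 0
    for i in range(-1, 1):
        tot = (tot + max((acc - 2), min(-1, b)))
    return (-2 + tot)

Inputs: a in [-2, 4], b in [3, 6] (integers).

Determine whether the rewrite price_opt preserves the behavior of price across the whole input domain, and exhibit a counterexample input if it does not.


Evaluate both at a=3, b=6.
price: tmp = -4; ((((3 + -3) * abs(-4)) >= (-b)) and (max(tmp, b) > (8 - a))) -> true; b = -6; acc = 0; [i=-1]; acc = 0; tot = 0; [i=-1]; tot = -2; [i=0]; tot = -4; return -6
price_opt: tmp = -4; (not ((not (((3 + -3) * abs(-4)) >= (-b))) or (not (max(tmp, b) > (8 - a))))) -> true; b = 4; acc = 0; [i=-1]; acc = 0; tot = 0; [i=-1]; tot = -1; [i=0]; tot = -2; return -4
-6 != -4, so the rewrite changes behavior.
verdict: not equivalent; witness: a=3, b=6


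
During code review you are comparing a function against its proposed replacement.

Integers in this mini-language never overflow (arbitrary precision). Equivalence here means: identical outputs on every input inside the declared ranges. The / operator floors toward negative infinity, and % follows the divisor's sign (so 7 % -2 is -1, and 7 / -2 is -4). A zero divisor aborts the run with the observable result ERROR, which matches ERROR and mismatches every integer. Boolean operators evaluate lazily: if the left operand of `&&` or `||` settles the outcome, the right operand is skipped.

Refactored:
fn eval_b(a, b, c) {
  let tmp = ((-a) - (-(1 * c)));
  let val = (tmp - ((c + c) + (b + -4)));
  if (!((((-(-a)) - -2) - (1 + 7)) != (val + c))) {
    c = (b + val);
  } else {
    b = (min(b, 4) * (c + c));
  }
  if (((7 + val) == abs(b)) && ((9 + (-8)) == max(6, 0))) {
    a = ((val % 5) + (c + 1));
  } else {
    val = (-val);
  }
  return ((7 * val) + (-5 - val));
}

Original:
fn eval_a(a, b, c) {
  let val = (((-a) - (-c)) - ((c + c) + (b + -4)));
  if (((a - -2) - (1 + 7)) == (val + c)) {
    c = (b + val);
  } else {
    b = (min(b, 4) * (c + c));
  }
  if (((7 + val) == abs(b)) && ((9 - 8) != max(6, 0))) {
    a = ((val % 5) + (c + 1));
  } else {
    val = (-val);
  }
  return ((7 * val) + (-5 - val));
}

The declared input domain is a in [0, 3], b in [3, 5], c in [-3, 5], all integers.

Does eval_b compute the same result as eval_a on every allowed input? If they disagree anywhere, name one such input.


Evaluate both at a=0, b=4, c=-1.
eval_a: val=1, then (((a - -2) - (1 + 7)) == (val + c)) is false, then b=-8, then (((7 + val) == abs(b)) && ((9 - 8) != max(6, 0))) is true, then a=1, then returns 1
eval_b: tmp=-1, then val=1, then (!((((-(-a)) - -2) - (1 + 7)) != (val + c))) is false, then b=-8, then (((7 + val) == abs(b)) && ((9 + (-8)) == max(6, 0))) is false, then val=-1, then returns -11
1 and -11 differ, so these are not the same function on this domain.
verdict: not equivalent; witness: a=0, b=4, c=-1


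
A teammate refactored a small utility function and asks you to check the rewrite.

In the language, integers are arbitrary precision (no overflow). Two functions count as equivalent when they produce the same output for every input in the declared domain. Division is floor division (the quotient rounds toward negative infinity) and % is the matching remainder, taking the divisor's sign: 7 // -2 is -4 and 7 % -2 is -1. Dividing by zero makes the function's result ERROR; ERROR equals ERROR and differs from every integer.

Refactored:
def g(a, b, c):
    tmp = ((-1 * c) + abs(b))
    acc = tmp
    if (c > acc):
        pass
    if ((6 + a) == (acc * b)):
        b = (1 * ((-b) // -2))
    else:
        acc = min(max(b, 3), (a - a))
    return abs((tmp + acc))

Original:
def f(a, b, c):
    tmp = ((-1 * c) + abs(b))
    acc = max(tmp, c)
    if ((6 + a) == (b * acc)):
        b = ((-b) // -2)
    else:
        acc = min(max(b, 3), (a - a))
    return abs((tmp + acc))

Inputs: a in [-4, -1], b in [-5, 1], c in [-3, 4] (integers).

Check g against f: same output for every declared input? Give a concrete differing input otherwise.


At a=-4, b=-2, c=3: f gives 1, g gives 2.
verdict: not equivalent; witness: a=-4, b=-2, c=3


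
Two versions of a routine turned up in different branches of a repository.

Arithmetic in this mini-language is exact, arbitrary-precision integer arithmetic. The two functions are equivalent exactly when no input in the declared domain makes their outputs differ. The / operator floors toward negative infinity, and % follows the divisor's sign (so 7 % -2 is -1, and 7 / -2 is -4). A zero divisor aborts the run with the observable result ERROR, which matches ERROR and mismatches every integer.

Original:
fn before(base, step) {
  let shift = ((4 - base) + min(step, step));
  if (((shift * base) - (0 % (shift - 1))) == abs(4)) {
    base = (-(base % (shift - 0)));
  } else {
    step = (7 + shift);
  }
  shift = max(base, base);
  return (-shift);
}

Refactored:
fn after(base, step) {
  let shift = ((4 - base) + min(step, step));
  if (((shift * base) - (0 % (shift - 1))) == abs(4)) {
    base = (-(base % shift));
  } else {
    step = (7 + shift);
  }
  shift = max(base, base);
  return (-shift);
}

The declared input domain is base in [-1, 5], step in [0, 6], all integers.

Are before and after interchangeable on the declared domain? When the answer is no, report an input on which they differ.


Although constant usage differs, arithmetic usage differs, 49/49 inputs agree.
verdict: equivalent


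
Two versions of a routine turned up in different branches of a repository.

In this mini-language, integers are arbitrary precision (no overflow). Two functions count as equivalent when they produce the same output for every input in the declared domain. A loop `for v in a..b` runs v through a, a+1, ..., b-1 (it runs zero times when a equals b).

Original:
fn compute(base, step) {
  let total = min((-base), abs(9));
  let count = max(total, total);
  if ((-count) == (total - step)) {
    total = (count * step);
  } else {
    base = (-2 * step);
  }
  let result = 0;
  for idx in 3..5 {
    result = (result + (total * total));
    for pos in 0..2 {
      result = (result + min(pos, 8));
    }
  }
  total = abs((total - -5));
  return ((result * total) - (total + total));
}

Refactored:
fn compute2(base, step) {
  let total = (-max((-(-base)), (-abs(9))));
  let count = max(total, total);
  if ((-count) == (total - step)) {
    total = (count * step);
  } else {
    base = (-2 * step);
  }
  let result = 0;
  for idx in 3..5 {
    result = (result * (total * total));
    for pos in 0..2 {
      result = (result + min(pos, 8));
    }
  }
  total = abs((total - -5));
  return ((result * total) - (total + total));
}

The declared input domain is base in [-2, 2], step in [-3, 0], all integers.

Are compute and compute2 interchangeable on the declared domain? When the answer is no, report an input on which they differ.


Evaluate both at base=-2, step=-3.
compute: total=2, then count=2, then ((-count) == (total - step)) is false, then base=6, then result=0, then (idx=3), then result=4, then (pos=0), then result=4, then (pos=1), then result=5, then (idx=4), then result=9, then (pos=0), then result=9, then (pos=1), then result=10, then total=7, then returns 56
compute2: total=2, then count=2, then ((-count) == (total - step)) is false, then base=6, then result=0, then (idx=3), then result=0, then (pos=0), then result=0, then (pos=1), then result=1, then (idx=4), then result=4, then (pos=0), then result=4, then (pos=1), then result=5, then total=7, then returns 21
56 against 21: the behavior changed.
verdict: not equivalent; witness: base=-2, step=-3


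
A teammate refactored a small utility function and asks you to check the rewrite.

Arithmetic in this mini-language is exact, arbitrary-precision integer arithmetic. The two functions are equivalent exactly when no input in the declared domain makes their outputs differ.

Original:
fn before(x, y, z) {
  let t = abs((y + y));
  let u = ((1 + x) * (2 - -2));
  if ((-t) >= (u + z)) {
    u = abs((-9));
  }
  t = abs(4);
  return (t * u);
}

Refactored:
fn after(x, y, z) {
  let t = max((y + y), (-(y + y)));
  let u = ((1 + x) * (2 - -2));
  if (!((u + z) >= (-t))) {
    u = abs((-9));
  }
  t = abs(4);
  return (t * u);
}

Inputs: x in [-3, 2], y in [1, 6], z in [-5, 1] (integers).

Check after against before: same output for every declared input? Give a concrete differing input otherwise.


Not equivalent: x=-3, y=4, z=0 separates them (36 vs -32).
before: t := 8 | u := -8 | ((-t) >= (u + z)): true | u := 9 | t := 4 | result 36
after: t := 8 | u := -8 | (!((u + z) >= (-t))): false | t := 4 | result -32
verdict: not equivalent; witness: x=-3, y=4, z=0


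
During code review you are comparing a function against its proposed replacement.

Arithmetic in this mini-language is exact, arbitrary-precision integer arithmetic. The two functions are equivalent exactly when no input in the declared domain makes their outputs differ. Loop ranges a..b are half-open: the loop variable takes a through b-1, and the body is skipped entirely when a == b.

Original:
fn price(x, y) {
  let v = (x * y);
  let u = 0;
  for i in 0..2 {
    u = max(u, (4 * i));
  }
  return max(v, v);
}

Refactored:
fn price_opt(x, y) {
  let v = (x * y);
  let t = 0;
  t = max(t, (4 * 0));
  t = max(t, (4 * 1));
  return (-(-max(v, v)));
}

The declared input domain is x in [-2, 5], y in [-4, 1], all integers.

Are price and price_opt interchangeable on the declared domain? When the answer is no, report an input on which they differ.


Equivalent — the differences include arithmetic usage differs, plus min/max/abs usage differs, plus loop structure differs, plus local variable names differ, plus constant usage differs, yet no declared input distinguishes the two.
As a probe, take x=1, y=-2: price runs v := -2 | u := 0 | iter i=0: | u := 0 | iter i=1: | u := 4 | result -2; price_opt runs v := -2 | t := 0 | t := 0 | t := 4 | result -2; both end at -2.
Checked all 48 inputs in the declared domain: the outputs agree on every one.
verdict: equivalent


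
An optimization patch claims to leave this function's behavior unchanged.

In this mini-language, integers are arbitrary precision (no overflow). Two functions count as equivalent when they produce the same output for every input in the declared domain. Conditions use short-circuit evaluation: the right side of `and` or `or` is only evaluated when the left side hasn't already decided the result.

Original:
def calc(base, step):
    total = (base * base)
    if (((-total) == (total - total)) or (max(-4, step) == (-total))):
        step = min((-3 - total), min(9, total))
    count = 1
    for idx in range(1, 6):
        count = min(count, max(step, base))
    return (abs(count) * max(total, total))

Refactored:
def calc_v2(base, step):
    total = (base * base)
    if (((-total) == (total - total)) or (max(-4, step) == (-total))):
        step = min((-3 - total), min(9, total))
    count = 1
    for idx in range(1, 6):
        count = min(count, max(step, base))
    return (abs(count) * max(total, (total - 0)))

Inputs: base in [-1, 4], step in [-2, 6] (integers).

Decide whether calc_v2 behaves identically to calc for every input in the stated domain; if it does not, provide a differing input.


Comparing the listings, the differences include: arithmetic usage differs; also constant usage differs.
One worked example (base=3, step=4) — calc: total=9, then (((-total) == (total - total)) or (max(-4, step) == (-total))) is false, then count=1, then (idx=1), then count=1, then (idx=2), then count=1, then (idx=3), then count=1, then (idx=4), then count=1, then (idx=5), then count=1, then returns 9; calc_v2: total=9, then (((-total) == (total - total)) or (max(-4, step) == (-total))) is false, then count=1, then (idx=1), then count=1, then (idx=2), then count=1, then (idx=3), then count=1, then (idx=4), then count=1, then (idx=5), then count=1, then returns 9; agreement on 9.
Every one of the 54 inputs gives matching results.
verdict: equivalent


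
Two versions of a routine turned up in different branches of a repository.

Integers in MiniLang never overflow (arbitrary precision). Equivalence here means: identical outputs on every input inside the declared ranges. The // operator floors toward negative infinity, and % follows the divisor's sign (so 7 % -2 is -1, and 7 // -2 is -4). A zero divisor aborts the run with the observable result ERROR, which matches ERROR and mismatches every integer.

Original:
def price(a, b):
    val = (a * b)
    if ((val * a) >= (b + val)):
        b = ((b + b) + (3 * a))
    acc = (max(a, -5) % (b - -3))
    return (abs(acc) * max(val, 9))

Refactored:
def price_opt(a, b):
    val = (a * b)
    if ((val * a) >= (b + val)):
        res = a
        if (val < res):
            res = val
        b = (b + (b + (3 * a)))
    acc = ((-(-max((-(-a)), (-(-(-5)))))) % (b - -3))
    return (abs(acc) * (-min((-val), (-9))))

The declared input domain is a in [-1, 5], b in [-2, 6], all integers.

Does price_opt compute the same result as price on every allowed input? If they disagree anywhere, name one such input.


Reading the diff, among the changes: local variable names differ; and min/max/abs usage differs; and statement counts differ; and comparison usage differs; and branching structure differs.
As a probe, take a=5, b=1: price runs val=5, then ((val * a) >= (b + val)) is true, then b=17, then acc=5, then returns 45; price_opt runs val=5, then ((val * a) >= (b + val)) is true, then res=5, then (val < res) is false, then b=17, then acc=5, then returns 45; both end at 45.
Every one of the 63 inputs gives matching results.
verdict: equivalent


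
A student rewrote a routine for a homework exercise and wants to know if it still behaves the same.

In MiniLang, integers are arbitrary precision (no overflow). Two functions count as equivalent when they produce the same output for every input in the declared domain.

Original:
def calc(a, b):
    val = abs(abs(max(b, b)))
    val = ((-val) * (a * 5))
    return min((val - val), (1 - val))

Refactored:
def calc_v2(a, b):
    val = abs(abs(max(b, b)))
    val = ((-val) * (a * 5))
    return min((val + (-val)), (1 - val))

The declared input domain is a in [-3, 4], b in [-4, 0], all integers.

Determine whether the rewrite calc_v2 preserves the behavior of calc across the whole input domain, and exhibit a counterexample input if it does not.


This is a faithful refactor — arithmetic usage differs, but the computed results match everywhere.
Spot check at a=4, b=-2 — calc: val=2, then val=-40, then returns 0. calc_v2: val=2, then val=-40, then returns 0. Both give 0.
An exhaustive pass over the 40 declared inputs shows identical outputs.
verdict: equivalent


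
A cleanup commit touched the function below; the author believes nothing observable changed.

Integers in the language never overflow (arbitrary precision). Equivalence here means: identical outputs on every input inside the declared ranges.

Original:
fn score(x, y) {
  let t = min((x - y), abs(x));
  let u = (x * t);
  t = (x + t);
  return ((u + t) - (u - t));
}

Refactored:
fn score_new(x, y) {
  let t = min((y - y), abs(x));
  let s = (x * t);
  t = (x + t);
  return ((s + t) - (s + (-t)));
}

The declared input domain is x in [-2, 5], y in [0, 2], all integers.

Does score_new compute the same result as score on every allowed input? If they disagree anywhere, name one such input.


Run the pair on x=-2, y=0.
score: t = -2; u = 4; t = -4; return -8
score_new: t = 0; s = 0; t = -2; return -4
-8 != -4, so the rewrite changes behavior.
verdict: not equivalent; witness: x=-2, y=0


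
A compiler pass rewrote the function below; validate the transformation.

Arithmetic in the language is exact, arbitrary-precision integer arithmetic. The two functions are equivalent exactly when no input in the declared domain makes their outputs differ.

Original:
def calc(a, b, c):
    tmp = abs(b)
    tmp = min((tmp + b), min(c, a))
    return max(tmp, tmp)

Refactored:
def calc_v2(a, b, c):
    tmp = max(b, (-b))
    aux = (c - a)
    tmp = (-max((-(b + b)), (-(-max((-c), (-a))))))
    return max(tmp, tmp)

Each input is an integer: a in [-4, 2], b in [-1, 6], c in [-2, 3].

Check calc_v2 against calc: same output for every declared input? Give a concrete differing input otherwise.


At a=-1, b=-1, c=-1: calc gives -1, calc_v2 gives -2.
verdict: not equivalent; witness: a=-1, b=-1, c=-1


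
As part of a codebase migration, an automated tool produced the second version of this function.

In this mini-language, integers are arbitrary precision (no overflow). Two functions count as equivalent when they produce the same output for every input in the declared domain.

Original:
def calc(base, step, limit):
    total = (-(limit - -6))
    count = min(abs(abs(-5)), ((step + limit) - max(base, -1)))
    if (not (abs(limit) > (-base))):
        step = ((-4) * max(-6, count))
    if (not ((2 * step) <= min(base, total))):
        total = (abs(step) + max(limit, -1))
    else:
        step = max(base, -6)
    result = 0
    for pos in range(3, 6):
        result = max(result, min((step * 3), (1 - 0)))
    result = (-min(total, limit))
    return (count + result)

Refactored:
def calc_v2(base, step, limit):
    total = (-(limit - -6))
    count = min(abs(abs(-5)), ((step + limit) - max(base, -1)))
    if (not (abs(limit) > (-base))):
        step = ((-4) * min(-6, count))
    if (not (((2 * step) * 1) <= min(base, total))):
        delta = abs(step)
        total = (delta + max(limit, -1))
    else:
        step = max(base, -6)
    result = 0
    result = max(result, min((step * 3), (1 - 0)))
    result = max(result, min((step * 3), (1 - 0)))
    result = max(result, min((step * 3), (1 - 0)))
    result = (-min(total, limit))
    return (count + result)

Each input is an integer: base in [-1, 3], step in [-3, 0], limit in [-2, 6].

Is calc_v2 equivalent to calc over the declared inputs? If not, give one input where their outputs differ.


These are not equivalent — on base=-1, step=-1, limit=1 the outputs split (8 vs 0).
calc: total=-7, then count=1, then (not (abs(limit) > (-base))) is true, then step=-4, then (not ((2 * step) <= min(base, total))) is false, then step=-1, then result=0, then (pos=3), then result=0, then (pos=4), then result=0, then (pos=5), then result=0, then result=7, then returns 8
calc_v2: total=-7, then count=1, then (not (abs(limit) > (-base))) is true, then step=24, then (not (((2 * step) * 1) <= min(base, total))) is true, then delta=24, then total=25, then result=0, then result=1, then result=1, then result=1, then result=-1, then returns 0
verdict: not equivalent; witness: base=-1, step=-1, limit=1


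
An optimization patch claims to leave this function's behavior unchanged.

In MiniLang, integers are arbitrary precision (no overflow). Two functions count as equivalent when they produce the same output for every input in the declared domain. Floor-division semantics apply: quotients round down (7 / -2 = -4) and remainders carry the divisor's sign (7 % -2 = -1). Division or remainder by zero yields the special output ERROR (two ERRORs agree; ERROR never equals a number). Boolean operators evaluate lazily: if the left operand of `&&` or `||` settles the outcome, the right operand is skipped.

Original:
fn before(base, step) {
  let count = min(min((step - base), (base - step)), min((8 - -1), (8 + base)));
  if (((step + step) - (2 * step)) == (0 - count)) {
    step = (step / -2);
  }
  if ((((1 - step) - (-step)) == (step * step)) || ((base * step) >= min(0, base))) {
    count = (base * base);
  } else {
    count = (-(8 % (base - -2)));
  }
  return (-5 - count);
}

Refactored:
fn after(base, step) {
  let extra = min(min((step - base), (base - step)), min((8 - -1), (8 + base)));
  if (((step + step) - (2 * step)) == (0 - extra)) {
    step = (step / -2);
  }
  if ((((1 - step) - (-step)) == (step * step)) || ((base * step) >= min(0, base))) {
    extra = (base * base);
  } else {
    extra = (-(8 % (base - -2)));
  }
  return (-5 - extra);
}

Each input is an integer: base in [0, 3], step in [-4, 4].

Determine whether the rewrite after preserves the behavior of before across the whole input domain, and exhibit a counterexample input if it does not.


Reading the diff, among the changes: local variable names differ.
Spot check at base=0, step=-1 — before: count := -1 | (((step + step) - (2 * step)) == (0 - count)): false | ((((1 - step) - (-step)) == (step * step)) || ((base * step) >= min(0, base))): true | count := 0 | result -5. after: extra := -1 | (((step + step) - (2 * step)) == (0 - extra)): false | ((((1 - step) - (-step)) == (step * step)) || ((base * step) >= min(0, base))): true | extra := 0 | result -5. Both give -5.
Checked all 36 inputs in the declared domain: the outputs agree on every one.
verdict: equivalent


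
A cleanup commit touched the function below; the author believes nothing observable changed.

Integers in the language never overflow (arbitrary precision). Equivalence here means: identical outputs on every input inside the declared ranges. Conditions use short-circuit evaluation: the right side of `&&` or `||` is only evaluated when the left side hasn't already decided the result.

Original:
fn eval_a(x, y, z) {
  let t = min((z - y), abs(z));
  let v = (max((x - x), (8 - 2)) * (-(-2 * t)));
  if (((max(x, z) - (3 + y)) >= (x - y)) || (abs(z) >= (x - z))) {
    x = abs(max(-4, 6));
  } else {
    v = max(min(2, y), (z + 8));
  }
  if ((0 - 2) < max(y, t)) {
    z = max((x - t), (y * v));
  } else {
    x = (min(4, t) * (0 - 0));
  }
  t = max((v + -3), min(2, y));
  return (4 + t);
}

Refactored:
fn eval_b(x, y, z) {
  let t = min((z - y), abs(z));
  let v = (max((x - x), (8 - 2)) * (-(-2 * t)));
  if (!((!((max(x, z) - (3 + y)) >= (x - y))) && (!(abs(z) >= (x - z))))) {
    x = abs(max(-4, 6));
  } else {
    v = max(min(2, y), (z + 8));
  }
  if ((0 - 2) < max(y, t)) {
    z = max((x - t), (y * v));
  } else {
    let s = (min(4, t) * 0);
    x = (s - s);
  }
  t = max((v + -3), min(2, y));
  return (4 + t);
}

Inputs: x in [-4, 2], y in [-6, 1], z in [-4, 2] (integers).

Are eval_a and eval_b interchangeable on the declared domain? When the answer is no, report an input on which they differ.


Side by side, the visible changes include: local variable names differ, and statement counts differ, and boolean connective usage differs, and constant usage differs.
One worked example (x=-4, y=-3, z=2) — eval_a: t becomes 2; next v becomes 24; next (((max(x, z) - (3 + y)) >= (x - y)) || (abs(z) >= (x - z))) evaluates to true; next x becomes 6; next ((0 - 2) < max(y, t)) evaluates to true; next z becomes 4; next t becomes 21; next final value 25; eval_b: t becomes 2; next v becomes 24; next (!((!((max(x, z) - (3 + y)) >= (x - y))) && (!(abs(z) >= (x - z))))) evaluates to true; next x becomes 6; next ((0 - 2) < max(y, t)) evaluates to true; next z becomes 4; next t becomes 21; next final value 25; agreement on 25.
Every one of the 392 inputs gives matching results.
verdict: equivalent


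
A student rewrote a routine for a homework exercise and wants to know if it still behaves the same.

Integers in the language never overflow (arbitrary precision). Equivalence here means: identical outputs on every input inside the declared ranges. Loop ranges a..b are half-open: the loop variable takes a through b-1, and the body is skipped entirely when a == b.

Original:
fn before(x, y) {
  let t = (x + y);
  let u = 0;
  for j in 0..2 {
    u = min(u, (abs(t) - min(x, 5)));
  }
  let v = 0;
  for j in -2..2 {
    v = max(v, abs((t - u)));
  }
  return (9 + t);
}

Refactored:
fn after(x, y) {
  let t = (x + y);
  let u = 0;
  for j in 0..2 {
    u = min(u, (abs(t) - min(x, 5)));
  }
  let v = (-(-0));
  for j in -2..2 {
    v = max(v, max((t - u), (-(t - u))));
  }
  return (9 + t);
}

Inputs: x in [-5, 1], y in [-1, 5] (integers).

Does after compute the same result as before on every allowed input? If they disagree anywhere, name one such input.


This is a faithful refactor — min/max/abs usage differs, arithmetic usage differs, but the computed results match everywhere.
As a probe, take x=-4, y=3: before runs t = -1; u = 0; [j=0]; u = 0; [j=1]; u = 0; v = 0; [j=-2]; v = 1; [j=-1]; v = 1; [j=0]; v = 1; [j=1]; v = 1; return 8; after runs t = -1; u = 0; [j=0]; u = 0; [j=1]; u = 0; v = 0; [j=-2]; v = 1; [j=-1]; v = 1; [j=0]; v = 1; [j=1]; v = 1; return 8; both end at 8.
An exhaustive pass over the 49 declared inputs shows identical outputs.
verdict: equivalent


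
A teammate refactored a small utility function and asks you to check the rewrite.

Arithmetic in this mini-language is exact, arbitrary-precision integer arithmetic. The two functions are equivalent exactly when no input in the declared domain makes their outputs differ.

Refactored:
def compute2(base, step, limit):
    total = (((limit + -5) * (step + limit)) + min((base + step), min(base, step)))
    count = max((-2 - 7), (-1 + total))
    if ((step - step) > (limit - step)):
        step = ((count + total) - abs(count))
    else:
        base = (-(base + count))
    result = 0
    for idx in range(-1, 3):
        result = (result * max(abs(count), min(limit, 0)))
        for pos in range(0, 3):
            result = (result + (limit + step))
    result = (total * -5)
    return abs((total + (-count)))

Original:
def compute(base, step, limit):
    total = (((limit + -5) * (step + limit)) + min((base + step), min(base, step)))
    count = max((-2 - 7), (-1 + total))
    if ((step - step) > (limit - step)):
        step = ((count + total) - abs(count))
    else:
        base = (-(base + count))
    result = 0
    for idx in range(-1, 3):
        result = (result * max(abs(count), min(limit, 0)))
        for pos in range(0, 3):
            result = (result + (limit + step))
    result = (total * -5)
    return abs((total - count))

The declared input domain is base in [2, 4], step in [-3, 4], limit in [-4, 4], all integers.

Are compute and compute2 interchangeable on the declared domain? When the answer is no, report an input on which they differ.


This is a faithful refactor — arithmetic usage differs, but the computed results match everywhere.
Tracing base=4, step=3, limit=-4: compute: total=12, then count=11, then ((step - step) > (limit - step)) is true, then step=12, then result=0, then (idx=-1), then result=0, then (pos=0), then result=8, then (pos=1), then result=16, then (pos=2), then result=24, then (idx=0), then result=264, then (pos=0), then result=272, then (pos=1), then result=280, then (pos=2), then result=288, then (idx=1), then result=3168, then (pos=0), then result=3176, then (pos=1), then result=3184, then (pos=2), then result=3192, then (idx=2), then result=35112, then (pos=0), then result=35120, then (pos=1), then result=35128, then (pos=2), then result=35136, then result=-60, then returns 1 | compute2: total=12, then count=11, then ((step - step) > (limit - step)) is true, then step=12, then result=0, then (idx=-1), then result=0, then (pos=0), then result=8, then (pos=1), then result=16, then (pos=2), then result=24, then (idx=0), then result=264, then (pos=0), then result=272, then (pos=1), then result=280, then (pos=2), then result=288, then (idx=1), then result=3168, then (pos=0), then result=3176, then (pos=1), then result=3184, then (pos=2), then result=3192, then (idx=2), then result=35112, then (pos=0), then result=35120, then (pos=1), then result=35128, then (pos=2), then result=35136, then result=-60, then returns 1 — matching result 1.
Sweeping the whole domain (216 inputs) finds no disagreement.
verdict: equivalent


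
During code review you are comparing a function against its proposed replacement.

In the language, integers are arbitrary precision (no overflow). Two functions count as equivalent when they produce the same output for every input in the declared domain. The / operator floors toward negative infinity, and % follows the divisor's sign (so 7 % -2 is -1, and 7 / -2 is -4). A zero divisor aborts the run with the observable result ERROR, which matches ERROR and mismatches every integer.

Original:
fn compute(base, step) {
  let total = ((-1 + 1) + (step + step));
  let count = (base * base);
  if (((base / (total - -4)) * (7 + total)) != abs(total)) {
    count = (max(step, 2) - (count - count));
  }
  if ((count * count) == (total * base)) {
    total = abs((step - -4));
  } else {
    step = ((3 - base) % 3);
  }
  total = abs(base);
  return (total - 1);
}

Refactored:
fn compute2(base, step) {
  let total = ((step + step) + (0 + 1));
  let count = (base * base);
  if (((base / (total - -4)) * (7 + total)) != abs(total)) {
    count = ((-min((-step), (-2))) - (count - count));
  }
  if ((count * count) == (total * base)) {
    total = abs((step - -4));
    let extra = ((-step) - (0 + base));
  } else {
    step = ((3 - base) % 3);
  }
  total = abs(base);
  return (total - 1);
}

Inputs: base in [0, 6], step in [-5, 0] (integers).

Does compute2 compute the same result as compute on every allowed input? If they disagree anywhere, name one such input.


Consider the input base=0, step=-2.
compute: total becomes -4; next count becomes 0; next hits division by zero so the output is ERROR
compute2: total becomes -3; next count becomes 0; next (((base / (total - -4)) * (7 + total)) != abs(total)) evaluates to true; next count becomes 2; next ((count * count) == (total * base)) evaluates to false; next step becomes 0; next total becomes 0; next final value -1
ERROR vs -1 — the two versions disagree here.
verdict: not equivalent; witness: base=0, step=-2


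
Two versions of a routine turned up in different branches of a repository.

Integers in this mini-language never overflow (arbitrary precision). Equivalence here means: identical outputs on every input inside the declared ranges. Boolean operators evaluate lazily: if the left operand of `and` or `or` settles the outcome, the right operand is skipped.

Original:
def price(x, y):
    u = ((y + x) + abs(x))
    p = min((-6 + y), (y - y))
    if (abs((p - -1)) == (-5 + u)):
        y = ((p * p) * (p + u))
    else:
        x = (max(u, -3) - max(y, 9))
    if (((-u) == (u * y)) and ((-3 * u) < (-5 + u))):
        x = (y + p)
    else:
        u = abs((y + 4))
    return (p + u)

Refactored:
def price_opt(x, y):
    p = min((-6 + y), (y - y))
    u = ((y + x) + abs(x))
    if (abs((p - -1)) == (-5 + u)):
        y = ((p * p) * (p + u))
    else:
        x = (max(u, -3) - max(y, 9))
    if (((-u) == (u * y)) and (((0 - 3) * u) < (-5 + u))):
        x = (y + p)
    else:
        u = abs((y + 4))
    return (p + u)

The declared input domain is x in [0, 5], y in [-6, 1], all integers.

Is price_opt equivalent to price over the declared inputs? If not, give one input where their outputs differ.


Comparing the listings, the differences include: arithmetic usage differs, and constant usage differs.
Tracing x=4, y=-3: price: u becomes 5; next p becomes -9; next (abs((p - -1)) == (-5 + u)) evaluates to false; next x becomes -4; next (((-u) == (u * y)) and ((-3 * u) < (-5 + u))) evaluates to false; next u becomes 1; next final value -8 | price_opt: p becomes -9; next u becomes 5; next (abs((p - -1)) == (-5 + u)) evaluates to false; next x becomes -4; next (((-u) == (u * y)) and (((0 - 3) * u) < (-5 + u))) evaluates to false; next u becomes 1; next final value -8 — matching result -8.
Across all 48 domain points the two functions coincide.
verdict: equivalent
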